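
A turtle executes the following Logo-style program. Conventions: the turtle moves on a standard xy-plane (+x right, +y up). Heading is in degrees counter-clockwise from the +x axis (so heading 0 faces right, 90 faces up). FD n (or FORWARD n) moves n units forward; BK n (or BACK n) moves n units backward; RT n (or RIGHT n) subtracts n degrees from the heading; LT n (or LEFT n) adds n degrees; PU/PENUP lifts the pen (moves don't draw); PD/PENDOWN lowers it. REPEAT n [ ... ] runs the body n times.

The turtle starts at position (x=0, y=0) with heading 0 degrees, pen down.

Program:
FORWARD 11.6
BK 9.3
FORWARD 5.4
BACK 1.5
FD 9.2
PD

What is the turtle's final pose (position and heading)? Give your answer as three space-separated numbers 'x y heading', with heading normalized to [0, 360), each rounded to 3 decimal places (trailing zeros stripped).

Executing turtle program step by step:
Start: pos=(0,0), heading=0, pen down
FD 11.6: (0,0) -> (11.6,0) [heading=0, draw]
BK 9.3: (11.6,0) -> (2.3,0) [heading=0, draw]
FD 5.4: (2.3,0) -> (7.7,0) [heading=0, draw]
BK 1.5: (7.7,0) -> (6.2,0) [heading=0, draw]
FD 9.2: (6.2,0) -> (15.4,0) [heading=0, draw]
PD: pen down
Final: pos=(15.4,0), heading=0, 5 segment(s) drawn

Answer: 15.4 0 0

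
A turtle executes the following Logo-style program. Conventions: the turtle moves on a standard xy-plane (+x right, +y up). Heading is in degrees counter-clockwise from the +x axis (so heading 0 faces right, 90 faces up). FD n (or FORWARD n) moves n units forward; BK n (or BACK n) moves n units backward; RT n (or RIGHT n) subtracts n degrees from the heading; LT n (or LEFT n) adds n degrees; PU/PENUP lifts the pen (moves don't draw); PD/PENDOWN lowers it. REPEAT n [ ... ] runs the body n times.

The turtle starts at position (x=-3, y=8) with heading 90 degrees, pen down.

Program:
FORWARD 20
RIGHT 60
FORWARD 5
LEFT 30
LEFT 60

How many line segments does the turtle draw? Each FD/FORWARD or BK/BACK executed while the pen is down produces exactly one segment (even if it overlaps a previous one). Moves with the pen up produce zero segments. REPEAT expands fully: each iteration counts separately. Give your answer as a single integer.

Answer: 2

Derivation:
Executing turtle program step by step:
Start: pos=(-3,8), heading=90, pen down
FD 20: (-3,8) -> (-3,28) [heading=90, draw]
RT 60: heading 90 -> 30
FD 5: (-3,28) -> (1.33,30.5) [heading=30, draw]
LT 30: heading 30 -> 60
LT 60: heading 60 -> 120
Final: pos=(1.33,30.5), heading=120, 2 segment(s) drawn
Segments drawn: 2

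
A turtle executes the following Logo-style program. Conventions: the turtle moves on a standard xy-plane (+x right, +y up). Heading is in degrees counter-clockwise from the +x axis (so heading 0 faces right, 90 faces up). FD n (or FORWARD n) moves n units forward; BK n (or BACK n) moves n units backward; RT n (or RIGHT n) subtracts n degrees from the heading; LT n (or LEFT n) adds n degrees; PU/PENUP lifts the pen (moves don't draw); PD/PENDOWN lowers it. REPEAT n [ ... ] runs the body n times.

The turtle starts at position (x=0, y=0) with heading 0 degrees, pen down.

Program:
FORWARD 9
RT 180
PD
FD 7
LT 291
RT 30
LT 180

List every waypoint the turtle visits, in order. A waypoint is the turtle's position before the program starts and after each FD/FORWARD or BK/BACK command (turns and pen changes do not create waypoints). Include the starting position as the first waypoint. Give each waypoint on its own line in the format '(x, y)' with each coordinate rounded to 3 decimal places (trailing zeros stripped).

Executing turtle program step by step:
Start: pos=(0,0), heading=0, pen down
FD 9: (0,0) -> (9,0) [heading=0, draw]
RT 180: heading 0 -> 180
PD: pen down
FD 7: (9,0) -> (2,0) [heading=180, draw]
LT 291: heading 180 -> 111
RT 30: heading 111 -> 81
LT 180: heading 81 -> 261
Final: pos=(2,0), heading=261, 2 segment(s) drawn
Waypoints (3 total):
(0, 0)
(9, 0)
(2, 0)

Answer: (0, 0)
(9, 0)
(2, 0)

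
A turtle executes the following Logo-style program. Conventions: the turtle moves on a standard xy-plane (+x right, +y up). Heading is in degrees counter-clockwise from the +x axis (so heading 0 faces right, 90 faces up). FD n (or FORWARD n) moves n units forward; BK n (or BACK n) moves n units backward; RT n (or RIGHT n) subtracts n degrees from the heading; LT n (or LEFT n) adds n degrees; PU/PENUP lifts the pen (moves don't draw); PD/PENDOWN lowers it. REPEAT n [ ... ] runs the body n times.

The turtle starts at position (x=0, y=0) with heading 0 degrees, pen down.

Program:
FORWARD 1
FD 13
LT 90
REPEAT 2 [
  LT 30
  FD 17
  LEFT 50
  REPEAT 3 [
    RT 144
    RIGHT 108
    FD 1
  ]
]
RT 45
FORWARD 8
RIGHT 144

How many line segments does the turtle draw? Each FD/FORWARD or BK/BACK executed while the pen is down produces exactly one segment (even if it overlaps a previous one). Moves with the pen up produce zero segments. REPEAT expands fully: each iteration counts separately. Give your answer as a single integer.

Answer: 11

Derivation:
Executing turtle program step by step:
Start: pos=(0,0), heading=0, pen down
FD 1: (0,0) -> (1,0) [heading=0, draw]
FD 13: (1,0) -> (14,0) [heading=0, draw]
LT 90: heading 0 -> 90
REPEAT 2 [
  -- iteration 1/2 --
  LT 30: heading 90 -> 120
  FD 17: (14,0) -> (5.5,14.722) [heading=120, draw]
  LT 50: heading 120 -> 170
  REPEAT 3 [
    -- iteration 1/3 --
    RT 144: heading 170 -> 26
    RT 108: heading 26 -> 278
    FD 1: (5.5,14.722) -> (5.639,13.732) [heading=278, draw]
    -- iteration 2/3 --
    RT 144: heading 278 -> 134
    RT 108: heading 134 -> 26
    FD 1: (5.639,13.732) -> (6.538,14.171) [heading=26, draw]
    -- iteration 3/3 --
    RT 144: heading 26 -> 242
    RT 108: heading 242 -> 134
    FD 1: (6.538,14.171) -> (5.843,14.89) [heading=134, draw]
  ]
  -- iteration 2/2 --
  LT 30: heading 134 -> 164
  FD 17: (5.843,14.89) -> (-10.498,19.576) [heading=164, draw]
  LT 50: heading 164 -> 214
  REPEAT 3 [
    -- iteration 1/3 --
    RT 144: heading 214 -> 70
    RT 108: heading 70 -> 322
    FD 1: (-10.498,19.576) -> (-9.71,18.96) [heading=322, draw]
    -- iteration 2/3 --
    RT 144: heading 322 -> 178
    RT 108: heading 178 -> 70
    FD 1: (-9.71,18.96) -> (-9.368,19.9) [heading=70, draw]
    -- iteration 3/3 --
    RT 144: heading 70 -> 286
    RT 108: heading 286 -> 178
    FD 1: (-9.368,19.9) -> (-10.367,19.935) [heading=178, draw]
  ]
]
RT 45: heading 178 -> 133
FD 8: (-10.367,19.935) -> (-15.823,25.785) [heading=133, draw]
RT 144: heading 133 -> 349
Final: pos=(-15.823,25.785), heading=349, 11 segment(s) drawn
Segments drawn: 11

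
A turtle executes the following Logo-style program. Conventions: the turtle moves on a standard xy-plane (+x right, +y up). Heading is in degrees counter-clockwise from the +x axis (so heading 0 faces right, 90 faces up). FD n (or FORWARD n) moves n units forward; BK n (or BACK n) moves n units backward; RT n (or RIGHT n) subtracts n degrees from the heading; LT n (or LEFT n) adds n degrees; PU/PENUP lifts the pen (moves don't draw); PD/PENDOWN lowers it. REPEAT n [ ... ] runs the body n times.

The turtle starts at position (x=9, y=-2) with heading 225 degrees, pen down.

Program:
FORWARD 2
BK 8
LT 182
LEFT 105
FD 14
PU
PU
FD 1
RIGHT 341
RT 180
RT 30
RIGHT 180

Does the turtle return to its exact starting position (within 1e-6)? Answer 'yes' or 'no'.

Answer: no

Derivation:
Executing turtle program step by step:
Start: pos=(9,-2), heading=225, pen down
FD 2: (9,-2) -> (7.586,-3.414) [heading=225, draw]
BK 8: (7.586,-3.414) -> (13.243,2.243) [heading=225, draw]
LT 182: heading 225 -> 47
LT 105: heading 47 -> 152
FD 14: (13.243,2.243) -> (0.881,8.815) [heading=152, draw]
PU: pen up
PU: pen up
FD 1: (0.881,8.815) -> (-0.002,9.285) [heading=152, move]
RT 341: heading 152 -> 171
RT 180: heading 171 -> 351
RT 30: heading 351 -> 321
RT 180: heading 321 -> 141
Final: pos=(-0.002,9.285), heading=141, 3 segment(s) drawn

Start position: (9, -2)
Final position: (-0.002, 9.285)
Distance = 14.435; >= 1e-6 -> NOT closed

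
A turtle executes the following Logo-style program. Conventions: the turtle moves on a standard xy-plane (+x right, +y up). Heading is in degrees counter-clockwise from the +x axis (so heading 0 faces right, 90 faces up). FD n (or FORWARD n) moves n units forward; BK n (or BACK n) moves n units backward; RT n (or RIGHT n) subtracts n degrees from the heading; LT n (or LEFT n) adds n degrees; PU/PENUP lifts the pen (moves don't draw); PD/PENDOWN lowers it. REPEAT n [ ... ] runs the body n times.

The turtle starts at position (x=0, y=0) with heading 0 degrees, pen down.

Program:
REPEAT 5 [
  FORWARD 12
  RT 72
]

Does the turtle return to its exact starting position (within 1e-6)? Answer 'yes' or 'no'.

Answer: yes

Derivation:
Executing turtle program step by step:
Start: pos=(0,0), heading=0, pen down
REPEAT 5 [
  -- iteration 1/5 --
  FD 12: (0,0) -> (12,0) [heading=0, draw]
  RT 72: heading 0 -> 288
  -- iteration 2/5 --
  FD 12: (12,0) -> (15.708,-11.413) [heading=288, draw]
  RT 72: heading 288 -> 216
  -- iteration 3/5 --
  FD 12: (15.708,-11.413) -> (6,-18.466) [heading=216, draw]
  RT 72: heading 216 -> 144
  -- iteration 4/5 --
  FD 12: (6,-18.466) -> (-3.708,-11.413) [heading=144, draw]
  RT 72: heading 144 -> 72
  -- iteration 5/5 --
  FD 12: (-3.708,-11.413) -> (0,0) [heading=72, draw]
  RT 72: heading 72 -> 0
]
Final: pos=(0,0), heading=0, 5 segment(s) drawn

Start position: (0, 0)
Final position: (0, 0)
Distance = 0; < 1e-6 -> CLOSED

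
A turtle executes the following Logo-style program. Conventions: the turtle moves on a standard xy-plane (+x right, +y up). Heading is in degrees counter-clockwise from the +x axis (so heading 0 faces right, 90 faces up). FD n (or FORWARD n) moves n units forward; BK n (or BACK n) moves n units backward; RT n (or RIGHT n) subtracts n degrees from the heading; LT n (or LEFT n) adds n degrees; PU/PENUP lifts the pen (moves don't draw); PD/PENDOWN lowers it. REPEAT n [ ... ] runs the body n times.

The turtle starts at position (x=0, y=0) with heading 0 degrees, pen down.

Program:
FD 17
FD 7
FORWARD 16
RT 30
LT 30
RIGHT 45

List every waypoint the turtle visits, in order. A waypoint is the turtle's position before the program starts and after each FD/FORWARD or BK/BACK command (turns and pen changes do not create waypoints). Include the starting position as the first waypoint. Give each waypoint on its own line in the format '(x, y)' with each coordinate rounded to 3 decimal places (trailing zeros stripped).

Answer: (0, 0)
(17, 0)
(24, 0)
(40, 0)

Derivation:
Executing turtle program step by step:
Start: pos=(0,0), heading=0, pen down
FD 17: (0,0) -> (17,0) [heading=0, draw]
FD 7: (17,0) -> (24,0) [heading=0, draw]
FD 16: (24,0) -> (40,0) [heading=0, draw]
RT 30: heading 0 -> 330
LT 30: heading 330 -> 0
RT 45: heading 0 -> 315
Final: pos=(40,0), heading=315, 3 segment(s) drawn
Waypoints (4 total):
(0, 0)
(17, 0)
(24, 0)
(40, 0)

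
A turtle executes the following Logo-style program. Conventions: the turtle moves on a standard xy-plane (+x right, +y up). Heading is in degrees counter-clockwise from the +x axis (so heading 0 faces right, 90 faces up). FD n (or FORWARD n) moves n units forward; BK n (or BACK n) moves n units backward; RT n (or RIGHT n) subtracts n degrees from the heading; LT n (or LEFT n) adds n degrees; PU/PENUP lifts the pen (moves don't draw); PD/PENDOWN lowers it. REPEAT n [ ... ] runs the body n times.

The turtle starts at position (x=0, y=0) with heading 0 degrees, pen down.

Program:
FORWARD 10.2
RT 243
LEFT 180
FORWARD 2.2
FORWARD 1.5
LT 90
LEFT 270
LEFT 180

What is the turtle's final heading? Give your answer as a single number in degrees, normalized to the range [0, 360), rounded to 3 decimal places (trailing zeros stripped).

Answer: 117

Derivation:
Executing turtle program step by step:
Start: pos=(0,0), heading=0, pen down
FD 10.2: (0,0) -> (10.2,0) [heading=0, draw]
RT 243: heading 0 -> 117
LT 180: heading 117 -> 297
FD 2.2: (10.2,0) -> (11.199,-1.96) [heading=297, draw]
FD 1.5: (11.199,-1.96) -> (11.88,-3.297) [heading=297, draw]
LT 90: heading 297 -> 27
LT 270: heading 27 -> 297
LT 180: heading 297 -> 117
Final: pos=(11.88,-3.297), heading=117, 3 segment(s) drawn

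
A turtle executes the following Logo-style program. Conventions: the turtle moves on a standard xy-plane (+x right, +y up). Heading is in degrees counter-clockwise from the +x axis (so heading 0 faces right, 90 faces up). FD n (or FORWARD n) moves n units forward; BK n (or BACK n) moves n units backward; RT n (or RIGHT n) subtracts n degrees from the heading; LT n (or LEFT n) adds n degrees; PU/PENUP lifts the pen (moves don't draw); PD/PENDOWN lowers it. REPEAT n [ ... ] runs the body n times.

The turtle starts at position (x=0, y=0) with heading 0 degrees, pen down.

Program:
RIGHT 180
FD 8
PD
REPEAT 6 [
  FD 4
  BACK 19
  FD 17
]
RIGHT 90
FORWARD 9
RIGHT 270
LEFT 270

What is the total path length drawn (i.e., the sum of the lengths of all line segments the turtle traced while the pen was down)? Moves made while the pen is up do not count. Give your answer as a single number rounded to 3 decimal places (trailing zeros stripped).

Executing turtle program step by step:
Start: pos=(0,0), heading=0, pen down
RT 180: heading 0 -> 180
FD 8: (0,0) -> (-8,0) [heading=180, draw]
PD: pen down
REPEAT 6 [
  -- iteration 1/6 --
  FD 4: (-8,0) -> (-12,0) [heading=180, draw]
  BK 19: (-12,0) -> (7,0) [heading=180, draw]
  FD 17: (7,0) -> (-10,0) [heading=180, draw]
  -- iteration 2/6 --
  FD 4: (-10,0) -> (-14,0) [heading=180, draw]
  BK 19: (-14,0) -> (5,0) [heading=180, draw]
  FD 17: (5,0) -> (-12,0) [heading=180, draw]
  -- iteration 3/6 --
  FD 4: (-12,0) -> (-16,0) [heading=180, draw]
  BK 19: (-16,0) -> (3,0) [heading=180, draw]
  FD 17: (3,0) -> (-14,0) [heading=180, draw]
  -- iteration 4/6 --
  FD 4: (-14,0) -> (-18,0) [heading=180, draw]
  BK 19: (-18,0) -> (1,0) [heading=180, draw]
  FD 17: (1,0) -> (-16,0) [heading=180, draw]
  -- iteration 5/6 --
  FD 4: (-16,0) -> (-20,0) [heading=180, draw]
  BK 19: (-20,0) -> (-1,0) [heading=180, draw]
  FD 17: (-1,0) -> (-18,0) [heading=180, draw]
  -- iteration 6/6 --
  FD 4: (-18,0) -> (-22,0) [heading=180, draw]
  BK 19: (-22,0) -> (-3,0) [heading=180, draw]
  FD 17: (-3,0) -> (-20,0) [heading=180, draw]
]
RT 90: heading 180 -> 90
FD 9: (-20,0) -> (-20,9) [heading=90, draw]
RT 270: heading 90 -> 180
LT 270: heading 180 -> 90
Final: pos=(-20,9), heading=90, 20 segment(s) drawn

Segment lengths:
  seg 1: (0,0) -> (-8,0), length = 8
  seg 2: (-8,0) -> (-12,0), length = 4
  seg 3: (-12,0) -> (7,0), length = 19
  seg 4: (7,0) -> (-10,0), length = 17
  seg 5: (-10,0) -> (-14,0), length = 4
  seg 6: (-14,0) -> (5,0), length = 19
  seg 7: (5,0) -> (-12,0), length = 17
  seg 8: (-12,0) -> (-16,0), length = 4
  seg 9: (-16,0) -> (3,0), length = 19
  seg 10: (3,0) -> (-14,0), length = 17
  seg 11: (-14,0) -> (-18,0), length = 4
  seg 12: (-18,0) -> (1,0), length = 19
  seg 13: (1,0) -> (-16,0), length = 17
  seg 14: (-16,0) -> (-20,0), length = 4
  seg 15: (-20,0) -> (-1,0), length = 19
  seg 16: (-1,0) -> (-18,0), length = 17
  seg 17: (-18,0) -> (-22,0), length = 4
  seg 18: (-22,0) -> (-3,0), length = 19
  seg 19: (-3,0) -> (-20,0), length = 17
  seg 20: (-20,0) -> (-20,9), length = 9
Total = 257

Answer: 257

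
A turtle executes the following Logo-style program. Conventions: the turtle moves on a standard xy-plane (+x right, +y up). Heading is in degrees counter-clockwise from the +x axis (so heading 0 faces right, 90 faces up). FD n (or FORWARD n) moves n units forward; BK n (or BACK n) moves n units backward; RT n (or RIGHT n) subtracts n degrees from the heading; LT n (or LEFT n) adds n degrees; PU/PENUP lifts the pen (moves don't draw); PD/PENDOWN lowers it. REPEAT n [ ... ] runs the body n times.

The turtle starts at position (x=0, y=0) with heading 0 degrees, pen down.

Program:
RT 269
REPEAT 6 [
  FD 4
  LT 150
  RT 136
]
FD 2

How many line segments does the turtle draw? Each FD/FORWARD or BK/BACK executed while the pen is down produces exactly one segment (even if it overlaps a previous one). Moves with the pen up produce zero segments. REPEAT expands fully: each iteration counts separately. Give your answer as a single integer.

Executing turtle program step by step:
Start: pos=(0,0), heading=0, pen down
RT 269: heading 0 -> 91
REPEAT 6 [
  -- iteration 1/6 --
  FD 4: (0,0) -> (-0.07,3.999) [heading=91, draw]
  LT 150: heading 91 -> 241
  RT 136: heading 241 -> 105
  -- iteration 2/6 --
  FD 4: (-0.07,3.999) -> (-1.105,7.863) [heading=105, draw]
  LT 150: heading 105 -> 255
  RT 136: heading 255 -> 119
  -- iteration 3/6 --
  FD 4: (-1.105,7.863) -> (-3.044,11.362) [heading=119, draw]
  LT 150: heading 119 -> 269
  RT 136: heading 269 -> 133
  -- iteration 4/6 --
  FD 4: (-3.044,11.362) -> (-5.772,14.287) [heading=133, draw]
  LT 150: heading 133 -> 283
  RT 136: heading 283 -> 147
  -- iteration 5/6 --
  FD 4: (-5.772,14.287) -> (-9.127,16.466) [heading=147, draw]
  LT 150: heading 147 -> 297
  RT 136: heading 297 -> 161
  -- iteration 6/6 --
  FD 4: (-9.127,16.466) -> (-12.909,17.768) [heading=161, draw]
  LT 150: heading 161 -> 311
  RT 136: heading 311 -> 175
]
FD 2: (-12.909,17.768) -> (-14.901,17.942) [heading=175, draw]
Final: pos=(-14.901,17.942), heading=175, 7 segment(s) drawn
Segments drawn: 7

Answer: 7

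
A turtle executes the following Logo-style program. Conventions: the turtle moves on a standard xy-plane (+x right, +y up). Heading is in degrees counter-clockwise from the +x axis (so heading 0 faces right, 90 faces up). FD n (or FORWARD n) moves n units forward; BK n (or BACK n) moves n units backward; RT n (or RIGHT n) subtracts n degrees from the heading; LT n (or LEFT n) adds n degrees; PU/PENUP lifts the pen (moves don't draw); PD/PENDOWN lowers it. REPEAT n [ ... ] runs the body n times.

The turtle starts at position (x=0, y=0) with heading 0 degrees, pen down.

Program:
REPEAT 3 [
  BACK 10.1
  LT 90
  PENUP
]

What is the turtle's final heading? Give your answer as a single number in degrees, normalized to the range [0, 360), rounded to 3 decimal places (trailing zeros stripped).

Answer: 270

Derivation:
Executing turtle program step by step:
Start: pos=(0,0), heading=0, pen down
REPEAT 3 [
  -- iteration 1/3 --
  BK 10.1: (0,0) -> (-10.1,0) [heading=0, draw]
  LT 90: heading 0 -> 90
  PU: pen up
  -- iteration 2/3 --
  BK 10.1: (-10.1,0) -> (-10.1,-10.1) [heading=90, move]
  LT 90: heading 90 -> 180
  PU: pen up
  -- iteration 3/3 --
  BK 10.1: (-10.1,-10.1) -> (0,-10.1) [heading=180, move]
  LT 90: heading 180 -> 270
  PU: pen up
]
Final: pos=(0,-10.1), heading=270, 1 segment(s) drawn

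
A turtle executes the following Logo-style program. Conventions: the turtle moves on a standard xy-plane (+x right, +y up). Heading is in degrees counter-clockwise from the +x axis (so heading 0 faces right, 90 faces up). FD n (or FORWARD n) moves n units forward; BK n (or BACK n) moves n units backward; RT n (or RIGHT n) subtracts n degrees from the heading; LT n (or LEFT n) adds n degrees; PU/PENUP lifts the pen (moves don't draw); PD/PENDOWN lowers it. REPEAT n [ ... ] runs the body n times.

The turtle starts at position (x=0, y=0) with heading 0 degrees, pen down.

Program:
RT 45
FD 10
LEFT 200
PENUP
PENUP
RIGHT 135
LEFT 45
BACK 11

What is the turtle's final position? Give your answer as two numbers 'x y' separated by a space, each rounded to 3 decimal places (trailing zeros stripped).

Executing turtle program step by step:
Start: pos=(0,0), heading=0, pen down
RT 45: heading 0 -> 315
FD 10: (0,0) -> (7.071,-7.071) [heading=315, draw]
LT 200: heading 315 -> 155
PU: pen up
PU: pen up
RT 135: heading 155 -> 20
LT 45: heading 20 -> 65
BK 11: (7.071,-7.071) -> (2.422,-17.04) [heading=65, move]
Final: pos=(2.422,-17.04), heading=65, 1 segment(s) drawn

Answer: 2.422 -17.04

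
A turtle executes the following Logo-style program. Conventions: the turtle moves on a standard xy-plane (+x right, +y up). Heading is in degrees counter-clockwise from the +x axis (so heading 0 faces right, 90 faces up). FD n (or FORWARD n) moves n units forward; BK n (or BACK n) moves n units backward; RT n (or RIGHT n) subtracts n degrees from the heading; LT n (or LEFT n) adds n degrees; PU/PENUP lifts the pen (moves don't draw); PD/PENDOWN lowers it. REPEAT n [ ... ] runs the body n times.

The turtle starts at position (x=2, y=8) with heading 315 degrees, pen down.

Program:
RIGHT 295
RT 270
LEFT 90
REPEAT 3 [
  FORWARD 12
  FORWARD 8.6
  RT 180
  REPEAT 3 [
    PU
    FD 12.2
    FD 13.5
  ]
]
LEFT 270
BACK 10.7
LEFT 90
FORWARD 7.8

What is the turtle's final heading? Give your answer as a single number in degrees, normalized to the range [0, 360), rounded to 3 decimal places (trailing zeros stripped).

Answer: 20

Derivation:
Executing turtle program step by step:
Start: pos=(2,8), heading=315, pen down
RT 295: heading 315 -> 20
RT 270: heading 20 -> 110
LT 90: heading 110 -> 200
REPEAT 3 [
  -- iteration 1/3 --
  FD 12: (2,8) -> (-9.276,3.896) [heading=200, draw]
  FD 8.6: (-9.276,3.896) -> (-17.358,0.954) [heading=200, draw]
  RT 180: heading 200 -> 20
  REPEAT 3 [
    -- iteration 1/3 --
    PU: pen up
    FD 12.2: (-17.358,0.954) -> (-5.893,5.127) [heading=20, move]
    FD 13.5: (-5.893,5.127) -> (6.792,9.744) [heading=20, move]
    -- iteration 2/3 --
    PU: pen up
    FD 12.2: (6.792,9.744) -> (18.257,13.917) [heading=20, move]
    FD 13.5: (18.257,13.917) -> (30.943,18.534) [heading=20, move]
    -- iteration 3/3 --
    PU: pen up
    FD 12.2: (30.943,18.534) -> (42.407,22.707) [heading=20, move]
    FD 13.5: (42.407,22.707) -> (55.093,27.324) [heading=20, move]
  ]
  -- iteration 2/3 --
  FD 12: (55.093,27.324) -> (66.369,31.428) [heading=20, move]
  FD 8.6: (66.369,31.428) -> (74.45,34.37) [heading=20, move]
  RT 180: heading 20 -> 200
  REPEAT 3 [
    -- iteration 1/3 --
    PU: pen up
    FD 12.2: (74.45,34.37) -> (62.986,30.197) [heading=200, move]
    FD 13.5: (62.986,30.197) -> (50.3,25.58) [heading=200, move]
    -- iteration 2/3 --
    PU: pen up
    FD 12.2: (50.3,25.58) -> (38.836,21.407) [heading=200, move]
    FD 13.5: (38.836,21.407) -> (26.15,16.79) [heading=200, move]
    -- iteration 3/3 --
    PU: pen up
    FD 12.2: (26.15,16.79) -> (14.686,12.617) [heading=200, move]
    FD 13.5: (14.686,12.617) -> (2,8) [heading=200, move]
  ]
  -- iteration 3/3 --
  FD 12: (2,8) -> (-9.276,3.896) [heading=200, move]
  FD 8.6: (-9.276,3.896) -> (-17.358,0.954) [heading=200, move]
  RT 180: heading 200 -> 20
  REPEAT 3 [
    -- iteration 1/3 --
    PU: pen up
    FD 12.2: (-17.358,0.954) -> (-5.893,5.127) [heading=20, move]
    FD 13.5: (-5.893,5.127) -> (6.792,9.744) [heading=20, move]
    -- iteration 2/3 --
    PU: pen up
    FD 12.2: (6.792,9.744) -> (18.257,13.917) [heading=20, move]
    FD 13.5: (18.257,13.917) -> (30.943,18.534) [heading=20, move]
    -- iteration 3/3 --
    PU: pen up
    FD 12.2: (30.943,18.534) -> (42.407,22.707) [heading=20, move]
    FD 13.5: (42.407,22.707) -> (55.093,27.324) [heading=20, move]
  ]
]
LT 270: heading 20 -> 290
BK 10.7: (55.093,27.324) -> (51.433,37.379) [heading=290, move]
LT 90: heading 290 -> 20
FD 7.8: (51.433,37.379) -> (58.763,40.047) [heading=20, move]
Final: pos=(58.763,40.047), heading=20, 2 segment(s) drawn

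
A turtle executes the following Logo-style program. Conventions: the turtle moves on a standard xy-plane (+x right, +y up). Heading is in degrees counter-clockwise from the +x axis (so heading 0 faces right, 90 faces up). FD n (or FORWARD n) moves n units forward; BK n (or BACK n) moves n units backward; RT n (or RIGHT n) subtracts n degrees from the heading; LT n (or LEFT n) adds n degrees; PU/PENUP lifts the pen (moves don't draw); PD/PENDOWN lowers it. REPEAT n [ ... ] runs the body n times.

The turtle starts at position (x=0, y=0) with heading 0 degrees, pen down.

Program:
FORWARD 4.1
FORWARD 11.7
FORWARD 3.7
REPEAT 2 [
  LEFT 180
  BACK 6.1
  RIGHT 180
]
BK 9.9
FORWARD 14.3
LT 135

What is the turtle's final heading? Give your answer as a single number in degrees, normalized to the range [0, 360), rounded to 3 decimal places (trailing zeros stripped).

Answer: 135

Derivation:
Executing turtle program step by step:
Start: pos=(0,0), heading=0, pen down
FD 4.1: (0,0) -> (4.1,0) [heading=0, draw]
FD 11.7: (4.1,0) -> (15.8,0) [heading=0, draw]
FD 3.7: (15.8,0) -> (19.5,0) [heading=0, draw]
REPEAT 2 [
  -- iteration 1/2 --
  LT 180: heading 0 -> 180
  BK 6.1: (19.5,0) -> (25.6,0) [heading=180, draw]
  RT 180: heading 180 -> 0
  -- iteration 2/2 --
  LT 180: heading 0 -> 180
  BK 6.1: (25.6,0) -> (31.7,0) [heading=180, draw]
  RT 180: heading 180 -> 0
]
BK 9.9: (31.7,0) -> (21.8,0) [heading=0, draw]
FD 14.3: (21.8,0) -> (36.1,0) [heading=0, draw]
LT 135: heading 0 -> 135
Final: pos=(36.1,0), heading=135, 7 segment(s) drawn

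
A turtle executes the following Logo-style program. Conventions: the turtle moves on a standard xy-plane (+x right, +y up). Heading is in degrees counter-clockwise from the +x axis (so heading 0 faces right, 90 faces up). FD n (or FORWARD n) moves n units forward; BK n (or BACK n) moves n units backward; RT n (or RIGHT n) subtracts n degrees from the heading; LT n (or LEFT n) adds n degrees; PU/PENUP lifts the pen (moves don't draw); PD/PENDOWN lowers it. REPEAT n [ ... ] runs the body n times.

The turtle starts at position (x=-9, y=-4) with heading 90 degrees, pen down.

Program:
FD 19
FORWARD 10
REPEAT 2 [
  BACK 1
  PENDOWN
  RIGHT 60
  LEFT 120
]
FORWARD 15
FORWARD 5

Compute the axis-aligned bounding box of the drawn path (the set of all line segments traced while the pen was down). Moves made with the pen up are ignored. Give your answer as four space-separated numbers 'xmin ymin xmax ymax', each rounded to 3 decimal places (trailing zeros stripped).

Executing turtle program step by step:
Start: pos=(-9,-4), heading=90, pen down
FD 19: (-9,-4) -> (-9,15) [heading=90, draw]
FD 10: (-9,15) -> (-9,25) [heading=90, draw]
REPEAT 2 [
  -- iteration 1/2 --
  BK 1: (-9,25) -> (-9,24) [heading=90, draw]
  PD: pen down
  RT 60: heading 90 -> 30
  LT 120: heading 30 -> 150
  -- iteration 2/2 --
  BK 1: (-9,24) -> (-8.134,23.5) [heading=150, draw]
  PD: pen down
  RT 60: heading 150 -> 90
  LT 120: heading 90 -> 210
]
FD 15: (-8.134,23.5) -> (-21.124,16) [heading=210, draw]
FD 5: (-21.124,16) -> (-25.454,13.5) [heading=210, draw]
Final: pos=(-25.454,13.5), heading=210, 6 segment(s) drawn

Segment endpoints: x in {-25.454, -21.124, -9, -9, -8.134}, y in {-4, 13.5, 15, 16, 23.5, 24, 25}
xmin=-25.454, ymin=-4, xmax=-8.134, ymax=25

Answer: -25.454 -4 -8.134 25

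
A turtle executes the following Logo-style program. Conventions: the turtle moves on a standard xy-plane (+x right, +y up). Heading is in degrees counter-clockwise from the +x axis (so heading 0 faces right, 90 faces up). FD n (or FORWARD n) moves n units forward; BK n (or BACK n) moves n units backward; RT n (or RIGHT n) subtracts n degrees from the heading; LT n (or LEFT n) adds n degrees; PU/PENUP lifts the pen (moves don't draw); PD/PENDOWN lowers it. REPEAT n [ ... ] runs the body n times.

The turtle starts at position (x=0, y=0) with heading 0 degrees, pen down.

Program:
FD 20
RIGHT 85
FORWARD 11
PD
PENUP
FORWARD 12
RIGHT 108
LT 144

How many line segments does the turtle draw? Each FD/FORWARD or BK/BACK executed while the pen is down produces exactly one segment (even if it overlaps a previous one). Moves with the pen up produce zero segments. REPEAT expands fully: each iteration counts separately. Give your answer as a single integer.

Executing turtle program step by step:
Start: pos=(0,0), heading=0, pen down
FD 20: (0,0) -> (20,0) [heading=0, draw]
RT 85: heading 0 -> 275
FD 11: (20,0) -> (20.959,-10.958) [heading=275, draw]
PD: pen down
PU: pen up
FD 12: (20.959,-10.958) -> (22.005,-22.912) [heading=275, move]
RT 108: heading 275 -> 167
LT 144: heading 167 -> 311
Final: pos=(22.005,-22.912), heading=311, 2 segment(s) drawn
Segments drawn: 2

Answer: 2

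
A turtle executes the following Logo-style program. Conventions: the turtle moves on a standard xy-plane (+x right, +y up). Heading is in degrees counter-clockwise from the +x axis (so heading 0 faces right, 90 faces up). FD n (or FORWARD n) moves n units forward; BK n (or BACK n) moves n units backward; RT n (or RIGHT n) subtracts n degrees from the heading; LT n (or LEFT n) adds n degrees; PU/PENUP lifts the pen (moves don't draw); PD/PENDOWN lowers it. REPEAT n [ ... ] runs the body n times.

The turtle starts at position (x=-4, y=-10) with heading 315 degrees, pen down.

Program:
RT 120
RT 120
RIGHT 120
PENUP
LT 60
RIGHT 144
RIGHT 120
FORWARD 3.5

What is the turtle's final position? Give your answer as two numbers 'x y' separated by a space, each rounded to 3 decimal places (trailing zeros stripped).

Executing turtle program step by step:
Start: pos=(-4,-10), heading=315, pen down
RT 120: heading 315 -> 195
RT 120: heading 195 -> 75
RT 120: heading 75 -> 315
PU: pen up
LT 60: heading 315 -> 15
RT 144: heading 15 -> 231
RT 120: heading 231 -> 111
FD 3.5: (-4,-10) -> (-5.254,-6.732) [heading=111, move]
Final: pos=(-5.254,-6.732), heading=111, 0 segment(s) drawn

Answer: -5.254 -6.732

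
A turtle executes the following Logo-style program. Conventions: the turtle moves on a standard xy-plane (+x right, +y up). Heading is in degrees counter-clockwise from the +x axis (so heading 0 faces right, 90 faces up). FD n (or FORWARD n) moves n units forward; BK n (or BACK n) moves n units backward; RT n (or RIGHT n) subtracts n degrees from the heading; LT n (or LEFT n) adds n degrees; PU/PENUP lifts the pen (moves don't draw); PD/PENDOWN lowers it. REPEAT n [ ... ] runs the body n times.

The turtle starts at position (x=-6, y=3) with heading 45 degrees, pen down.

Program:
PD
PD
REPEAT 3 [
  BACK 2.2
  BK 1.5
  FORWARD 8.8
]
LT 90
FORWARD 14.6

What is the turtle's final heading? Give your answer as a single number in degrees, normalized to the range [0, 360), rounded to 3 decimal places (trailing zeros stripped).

Answer: 135

Derivation:
Executing turtle program step by step:
Start: pos=(-6,3), heading=45, pen down
PD: pen down
PD: pen down
REPEAT 3 [
  -- iteration 1/3 --
  BK 2.2: (-6,3) -> (-7.556,1.444) [heading=45, draw]
  BK 1.5: (-7.556,1.444) -> (-8.616,0.384) [heading=45, draw]
  FD 8.8: (-8.616,0.384) -> (-2.394,6.606) [heading=45, draw]
  -- iteration 2/3 --
  BK 2.2: (-2.394,6.606) -> (-3.949,5.051) [heading=45, draw]
  BK 1.5: (-3.949,5.051) -> (-5.01,3.99) [heading=45, draw]
  FD 8.8: (-5.01,3.99) -> (1.212,10.212) [heading=45, draw]
  -- iteration 3/3 --
  BK 2.2: (1.212,10.212) -> (-0.343,8.657) [heading=45, draw]
  BK 1.5: (-0.343,8.657) -> (-1.404,7.596) [heading=45, draw]
  FD 8.8: (-1.404,7.596) -> (4.819,13.819) [heading=45, draw]
]
LT 90: heading 45 -> 135
FD 14.6: (4.819,13.819) -> (-5.505,24.142) [heading=135, draw]
Final: pos=(-5.505,24.142), heading=135, 10 segment(s) drawn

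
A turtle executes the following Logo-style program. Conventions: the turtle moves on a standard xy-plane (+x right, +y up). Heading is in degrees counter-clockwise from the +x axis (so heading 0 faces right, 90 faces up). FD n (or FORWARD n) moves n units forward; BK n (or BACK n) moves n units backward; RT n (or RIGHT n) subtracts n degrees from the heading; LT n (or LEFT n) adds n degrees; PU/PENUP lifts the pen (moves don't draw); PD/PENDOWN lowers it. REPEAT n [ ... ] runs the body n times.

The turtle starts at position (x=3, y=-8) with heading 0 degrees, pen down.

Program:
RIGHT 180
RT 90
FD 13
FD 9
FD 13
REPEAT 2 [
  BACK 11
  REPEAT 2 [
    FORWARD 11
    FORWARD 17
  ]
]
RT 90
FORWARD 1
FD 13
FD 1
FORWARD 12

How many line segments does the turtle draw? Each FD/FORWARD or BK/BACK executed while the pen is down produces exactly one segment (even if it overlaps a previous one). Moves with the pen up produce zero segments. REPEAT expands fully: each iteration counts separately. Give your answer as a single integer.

Executing turtle program step by step:
Start: pos=(3,-8), heading=0, pen down
RT 180: heading 0 -> 180
RT 90: heading 180 -> 90
FD 13: (3,-8) -> (3,5) [heading=90, draw]
FD 9: (3,5) -> (3,14) [heading=90, draw]
FD 13: (3,14) -> (3,27) [heading=90, draw]
REPEAT 2 [
  -- iteration 1/2 --
  BK 11: (3,27) -> (3,16) [heading=90, draw]
  REPEAT 2 [
    -- iteration 1/2 --
    FD 11: (3,16) -> (3,27) [heading=90, draw]
    FD 17: (3,27) -> (3,44) [heading=90, draw]
    -- iteration 2/2 --
    FD 11: (3,44) -> (3,55) [heading=90, draw]
    FD 17: (3,55) -> (3,72) [heading=90, draw]
  ]
  -- iteration 2/2 --
  BK 11: (3,72) -> (3,61) [heading=90, draw]
  REPEAT 2 [
    -- iteration 1/2 --
    FD 11: (3,61) -> (3,72) [heading=90, draw]
    FD 17: (3,72) -> (3,89) [heading=90, draw]
    -- iteration 2/2 --
    FD 11: (3,89) -> (3,100) [heading=90, draw]
    FD 17: (3,100) -> (3,117) [heading=90, draw]
  ]
]
RT 90: heading 90 -> 0
FD 1: (3,117) -> (4,117) [heading=0, draw]
FD 13: (4,117) -> (17,117) [heading=0, draw]
FD 1: (17,117) -> (18,117) [heading=0, draw]
FD 12: (18,117) -> (30,117) [heading=0, draw]
Final: pos=(30,117), heading=0, 17 segment(s) drawn
Segments drawn: 17

Answer: 17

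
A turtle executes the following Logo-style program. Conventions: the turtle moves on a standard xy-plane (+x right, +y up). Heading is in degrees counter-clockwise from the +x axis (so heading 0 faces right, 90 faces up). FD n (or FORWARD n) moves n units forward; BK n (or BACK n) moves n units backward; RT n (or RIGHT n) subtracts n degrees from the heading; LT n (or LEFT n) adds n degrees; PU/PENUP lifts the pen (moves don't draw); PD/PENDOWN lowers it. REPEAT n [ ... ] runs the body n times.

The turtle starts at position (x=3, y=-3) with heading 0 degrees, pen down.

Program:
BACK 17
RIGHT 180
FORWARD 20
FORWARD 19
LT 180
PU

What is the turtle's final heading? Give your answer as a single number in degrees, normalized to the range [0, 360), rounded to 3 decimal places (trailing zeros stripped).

Answer: 0

Derivation:
Executing turtle program step by step:
Start: pos=(3,-3), heading=0, pen down
BK 17: (3,-3) -> (-14,-3) [heading=0, draw]
RT 180: heading 0 -> 180
FD 20: (-14,-3) -> (-34,-3) [heading=180, draw]
FD 19: (-34,-3) -> (-53,-3) [heading=180, draw]
LT 180: heading 180 -> 0
PU: pen up
Final: pos=(-53,-3), heading=0, 3 segment(s) drawn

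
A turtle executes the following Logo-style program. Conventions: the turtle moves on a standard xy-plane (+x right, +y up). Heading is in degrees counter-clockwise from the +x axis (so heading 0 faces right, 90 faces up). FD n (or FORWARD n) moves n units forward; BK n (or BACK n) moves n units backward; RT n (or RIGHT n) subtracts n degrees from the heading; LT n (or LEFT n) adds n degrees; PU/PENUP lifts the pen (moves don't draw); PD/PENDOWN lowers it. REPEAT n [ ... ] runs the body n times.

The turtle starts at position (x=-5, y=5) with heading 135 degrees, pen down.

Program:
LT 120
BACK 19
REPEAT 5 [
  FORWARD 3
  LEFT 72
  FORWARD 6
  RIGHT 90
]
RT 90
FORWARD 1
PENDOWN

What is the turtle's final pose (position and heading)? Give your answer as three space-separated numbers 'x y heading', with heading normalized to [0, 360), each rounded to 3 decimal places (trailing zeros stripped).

Executing turtle program step by step:
Start: pos=(-5,5), heading=135, pen down
LT 120: heading 135 -> 255
BK 19: (-5,5) -> (-0.082,23.353) [heading=255, draw]
REPEAT 5 [
  -- iteration 1/5 --
  FD 3: (-0.082,23.353) -> (-0.859,20.455) [heading=255, draw]
  LT 72: heading 255 -> 327
  FD 6: (-0.859,20.455) -> (4.173,17.187) [heading=327, draw]
  RT 90: heading 327 -> 237
  -- iteration 2/5 --
  FD 3: (4.173,17.187) -> (2.539,14.671) [heading=237, draw]
  LT 72: heading 237 -> 309
  FD 6: (2.539,14.671) -> (6.315,10.008) [heading=309, draw]
  RT 90: heading 309 -> 219
  -- iteration 3/5 --
  FD 3: (6.315,10.008) -> (3.984,8.12) [heading=219, draw]
  LT 72: heading 219 -> 291
  FD 6: (3.984,8.12) -> (6.134,2.519) [heading=291, draw]
  RT 90: heading 291 -> 201
  -- iteration 4/5 --
  FD 3: (6.134,2.519) -> (3.333,1.444) [heading=201, draw]
  LT 72: heading 201 -> 273
  FD 6: (3.333,1.444) -> (3.647,-4.548) [heading=273, draw]
  RT 90: heading 273 -> 183
  -- iteration 5/5 --
  FD 3: (3.647,-4.548) -> (0.651,-4.705) [heading=183, draw]
  LT 72: heading 183 -> 255
  FD 6: (0.651,-4.705) -> (-0.902,-10.501) [heading=255, draw]
  RT 90: heading 255 -> 165
]
RT 90: heading 165 -> 75
FD 1: (-0.902,-10.501) -> (-0.643,-9.535) [heading=75, draw]
PD: pen down
Final: pos=(-0.643,-9.535), heading=75, 12 segment(s) drawn

Answer: -0.643 -9.535 75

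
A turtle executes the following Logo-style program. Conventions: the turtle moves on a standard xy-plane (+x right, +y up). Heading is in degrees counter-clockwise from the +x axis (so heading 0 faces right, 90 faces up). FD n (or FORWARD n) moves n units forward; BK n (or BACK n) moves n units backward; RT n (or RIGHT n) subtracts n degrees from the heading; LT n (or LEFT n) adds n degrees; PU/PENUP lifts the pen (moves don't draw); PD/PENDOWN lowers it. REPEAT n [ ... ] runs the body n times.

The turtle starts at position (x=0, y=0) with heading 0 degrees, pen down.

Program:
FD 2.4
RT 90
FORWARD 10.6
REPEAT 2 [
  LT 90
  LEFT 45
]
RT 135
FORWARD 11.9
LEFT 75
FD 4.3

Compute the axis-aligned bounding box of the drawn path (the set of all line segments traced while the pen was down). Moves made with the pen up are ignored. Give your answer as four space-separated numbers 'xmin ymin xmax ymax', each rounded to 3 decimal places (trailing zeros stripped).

Answer: 0 -10.6 10.815 1.538

Derivation:
Executing turtle program step by step:
Start: pos=(0,0), heading=0, pen down
FD 2.4: (0,0) -> (2.4,0) [heading=0, draw]
RT 90: heading 0 -> 270
FD 10.6: (2.4,0) -> (2.4,-10.6) [heading=270, draw]
REPEAT 2 [
  -- iteration 1/2 --
  LT 90: heading 270 -> 0
  LT 45: heading 0 -> 45
  -- iteration 2/2 --
  LT 90: heading 45 -> 135
  LT 45: heading 135 -> 180
]
RT 135: heading 180 -> 45
FD 11.9: (2.4,-10.6) -> (10.815,-2.185) [heading=45, draw]
LT 75: heading 45 -> 120
FD 4.3: (10.815,-2.185) -> (8.665,1.538) [heading=120, draw]
Final: pos=(8.665,1.538), heading=120, 4 segment(s) drawn

Segment endpoints: x in {0, 2.4, 2.4, 8.665, 10.815}, y in {-10.6, -2.185, 0, 1.538}
xmin=0, ymin=-10.6, xmax=10.815, ymax=1.538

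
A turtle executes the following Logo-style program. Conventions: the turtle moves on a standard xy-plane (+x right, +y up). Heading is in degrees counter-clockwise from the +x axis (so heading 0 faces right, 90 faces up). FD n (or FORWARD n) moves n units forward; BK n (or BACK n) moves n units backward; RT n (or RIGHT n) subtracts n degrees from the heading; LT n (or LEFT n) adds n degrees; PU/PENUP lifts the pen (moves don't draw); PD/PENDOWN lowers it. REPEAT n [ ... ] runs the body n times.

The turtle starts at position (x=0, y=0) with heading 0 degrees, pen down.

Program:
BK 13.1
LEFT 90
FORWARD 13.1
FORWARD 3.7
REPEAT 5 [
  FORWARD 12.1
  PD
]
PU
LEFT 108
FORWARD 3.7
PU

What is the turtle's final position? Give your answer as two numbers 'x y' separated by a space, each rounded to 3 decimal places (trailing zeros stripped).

Answer: -16.619 76.157

Derivation:
Executing turtle program step by step:
Start: pos=(0,0), heading=0, pen down
BK 13.1: (0,0) -> (-13.1,0) [heading=0, draw]
LT 90: heading 0 -> 90
FD 13.1: (-13.1,0) -> (-13.1,13.1) [heading=90, draw]
FD 3.7: (-13.1,13.1) -> (-13.1,16.8) [heading=90, draw]
REPEAT 5 [
  -- iteration 1/5 --
  FD 12.1: (-13.1,16.8) -> (-13.1,28.9) [heading=90, draw]
  PD: pen down
  -- iteration 2/5 --
  FD 12.1: (-13.1,28.9) -> (-13.1,41) [heading=90, draw]
  PD: pen down
  -- iteration 3/5 --
  FD 12.1: (-13.1,41) -> (-13.1,53.1) [heading=90, draw]
  PD: pen down
  -- iteration 4/5 --
  FD 12.1: (-13.1,53.1) -> (-13.1,65.2) [heading=90, draw]
  PD: pen down
  -- iteration 5/5 --
  FD 12.1: (-13.1,65.2) -> (-13.1,77.3) [heading=90, draw]
  PD: pen down
]
PU: pen up
LT 108: heading 90 -> 198
FD 3.7: (-13.1,77.3) -> (-16.619,76.157) [heading=198, move]
PU: pen up
Final: pos=(-16.619,76.157), heading=198, 8 segment(s) drawn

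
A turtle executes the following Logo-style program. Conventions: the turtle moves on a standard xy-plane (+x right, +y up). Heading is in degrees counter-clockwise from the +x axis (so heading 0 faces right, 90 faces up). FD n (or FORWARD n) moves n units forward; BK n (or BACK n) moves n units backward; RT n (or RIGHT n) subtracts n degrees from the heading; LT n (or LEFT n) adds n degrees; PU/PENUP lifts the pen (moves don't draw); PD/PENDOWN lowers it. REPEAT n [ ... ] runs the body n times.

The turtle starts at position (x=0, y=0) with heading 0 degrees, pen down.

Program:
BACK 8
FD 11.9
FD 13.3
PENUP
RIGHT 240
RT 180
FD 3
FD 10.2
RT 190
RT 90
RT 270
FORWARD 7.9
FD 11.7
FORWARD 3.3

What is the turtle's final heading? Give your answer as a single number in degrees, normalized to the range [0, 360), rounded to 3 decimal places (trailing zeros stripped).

Executing turtle program step by step:
Start: pos=(0,0), heading=0, pen down
BK 8: (0,0) -> (-8,0) [heading=0, draw]
FD 11.9: (-8,0) -> (3.9,0) [heading=0, draw]
FD 13.3: (3.9,0) -> (17.2,0) [heading=0, draw]
PU: pen up
RT 240: heading 0 -> 120
RT 180: heading 120 -> 300
FD 3: (17.2,0) -> (18.7,-2.598) [heading=300, move]
FD 10.2: (18.7,-2.598) -> (23.8,-11.432) [heading=300, move]
RT 190: heading 300 -> 110
RT 90: heading 110 -> 20
RT 270: heading 20 -> 110
FD 7.9: (23.8,-11.432) -> (21.098,-4.008) [heading=110, move]
FD 11.7: (21.098,-4.008) -> (17.096,6.986) [heading=110, move]
FD 3.3: (17.096,6.986) -> (15.968,10.087) [heading=110, move]
Final: pos=(15.968,10.087), heading=110, 3 segment(s) drawn

Answer: 110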